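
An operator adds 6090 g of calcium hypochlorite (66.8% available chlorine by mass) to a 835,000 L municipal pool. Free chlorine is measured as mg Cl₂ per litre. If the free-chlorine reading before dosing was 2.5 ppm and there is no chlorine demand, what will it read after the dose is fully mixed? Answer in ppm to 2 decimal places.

7.37 ppm

Available chlorine delivered: 6090 g × 0.668 = 4068 g as Cl₂.
Concentration rise: 4068 g / 835,000 L = 4.872 mg/L = 4.87 ppm.
Final FC: 2.5 + 4.87 = 7.37 ppm.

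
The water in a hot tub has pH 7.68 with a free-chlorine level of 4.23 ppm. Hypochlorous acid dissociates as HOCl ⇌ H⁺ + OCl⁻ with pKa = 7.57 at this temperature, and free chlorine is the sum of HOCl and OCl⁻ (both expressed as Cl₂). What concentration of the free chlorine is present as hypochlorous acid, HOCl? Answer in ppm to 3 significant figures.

[OCl⁻]/[HOCl] = 10^(pH − pKa) = 10^(7.68 − 7.57) = 10^0.11 = 1.288.
Fraction as HOCl = 1 / (1 + 1.288) = 0.437.
HOCl = 0.437 × 4.23 ppm = 1.849 ppm.

1.85 ppm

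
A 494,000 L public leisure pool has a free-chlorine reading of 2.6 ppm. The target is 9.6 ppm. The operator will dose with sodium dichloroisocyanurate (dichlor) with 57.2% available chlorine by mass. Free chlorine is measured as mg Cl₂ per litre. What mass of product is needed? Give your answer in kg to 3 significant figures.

Chlorine deficit: 9.6 − 2.6 = 7 ppm = 7 mg/L as Cl₂.
Cl₂ equivalent needed: 7 mg/L × 494,000 L = 3,458,000 mg = 3458 g.
Product at 57.2% available chlorine: 3458 / 0.572 = 6045 g.

6.05 kg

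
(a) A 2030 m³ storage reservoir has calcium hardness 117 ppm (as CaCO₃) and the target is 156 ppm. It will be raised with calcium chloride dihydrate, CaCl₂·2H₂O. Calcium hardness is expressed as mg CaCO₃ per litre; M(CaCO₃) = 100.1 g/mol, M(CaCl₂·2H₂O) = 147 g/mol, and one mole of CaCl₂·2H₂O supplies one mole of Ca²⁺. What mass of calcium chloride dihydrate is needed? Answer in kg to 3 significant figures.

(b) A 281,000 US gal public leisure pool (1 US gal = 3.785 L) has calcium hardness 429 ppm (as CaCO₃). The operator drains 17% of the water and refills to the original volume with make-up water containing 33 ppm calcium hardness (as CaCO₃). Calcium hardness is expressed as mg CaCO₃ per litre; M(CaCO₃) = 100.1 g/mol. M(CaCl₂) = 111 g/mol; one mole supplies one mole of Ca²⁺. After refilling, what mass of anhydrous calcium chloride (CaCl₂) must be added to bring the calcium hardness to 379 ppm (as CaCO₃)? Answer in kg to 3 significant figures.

(a) 116 kg; (b) 20.4 kg

(a) Volume: 2030 m³ = 2,030,000 L.
(a) Hardness to add: (156 − 117) = 39 mg/L as CaCO₃ × 2,030,000 L = 79,170 g as CaCO₃.
(a) Moles of Ca²⁺ (1 mol Ca²⁺ ≡ 1 mol CaCO₃): 79,170 / 100.1 g/mol = 790.9 mol.
(a) Mass of CaCl₂·2H₂O: 790.9 × 147 = 116,300 g.

(b) Volume: 281,000 US gal × 3.785 L/gal = 1,063,585 L.
(b) After draining 17% and refilling: 429 × 0.83 + 33 × 0.17 = 361.68 ppm.
(b) Deficit to target: 379 − 361.68 = 17.32 mg/L.
(b) As CaCO₃: 17.32 mg/L × 1,063,585 L = 18,420 g; ÷ 100.1 = 184 mol Ca²⁺.
(b) Mass: 184 × 111 = 20,430 g.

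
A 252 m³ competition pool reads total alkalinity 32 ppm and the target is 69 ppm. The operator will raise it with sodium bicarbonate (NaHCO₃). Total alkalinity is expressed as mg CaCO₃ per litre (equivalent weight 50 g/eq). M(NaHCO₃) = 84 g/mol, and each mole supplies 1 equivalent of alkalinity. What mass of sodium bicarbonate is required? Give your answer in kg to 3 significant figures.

15.7 kg

Volume: 252 m³ = 252,000 L.
Alkalinity to add: (69 − 32) = 37 mg/L as CaCO₃ × 252,000 L = 9324 g as CaCO₃.
Equivalents: 9324 g ÷ 50 g/eq = 186.5 eq.
NaHCO₃ supplies 1 eq per mole → 186.5 mol.
Mass: 186.5 mol × 84 g/mol = 15,660 g.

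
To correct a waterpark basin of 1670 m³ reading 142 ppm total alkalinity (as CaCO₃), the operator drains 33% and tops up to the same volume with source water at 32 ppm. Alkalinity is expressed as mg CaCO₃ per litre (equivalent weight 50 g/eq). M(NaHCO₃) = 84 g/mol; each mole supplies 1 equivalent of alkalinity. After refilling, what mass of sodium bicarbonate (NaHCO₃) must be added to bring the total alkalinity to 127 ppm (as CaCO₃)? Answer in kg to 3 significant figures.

Volume: 1670 m³ = 1,670,000 L.
After draining 33% and refilling: 142 × 0.67 + 32 × 0.33 = 105.7 ppm.
Deficit to target: 127 − 105.7 = 21.3 mg/L.
As CaCO₃: 21.3 mg/L × 1,670,000 L = 35,570 g; ÷ 50 g/eq ÷ 1 = 711.4 mol NaHCO₃.
Mass: 711.4 × 84 = 59,760 g.

59.8 kg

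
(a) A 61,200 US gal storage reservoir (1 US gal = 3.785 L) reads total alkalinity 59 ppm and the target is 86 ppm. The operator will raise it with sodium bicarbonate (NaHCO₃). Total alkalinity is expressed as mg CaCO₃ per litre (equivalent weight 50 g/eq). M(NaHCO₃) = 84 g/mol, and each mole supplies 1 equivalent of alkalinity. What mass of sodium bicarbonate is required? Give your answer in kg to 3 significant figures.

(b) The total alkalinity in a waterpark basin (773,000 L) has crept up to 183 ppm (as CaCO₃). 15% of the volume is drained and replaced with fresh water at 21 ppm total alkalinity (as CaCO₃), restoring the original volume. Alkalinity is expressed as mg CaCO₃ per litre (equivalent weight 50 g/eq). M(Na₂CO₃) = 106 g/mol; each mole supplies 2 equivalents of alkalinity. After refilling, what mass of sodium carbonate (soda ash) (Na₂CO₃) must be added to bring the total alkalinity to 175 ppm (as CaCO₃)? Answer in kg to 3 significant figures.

(a) Volume: 61,200 US gal × 3.785 L/gal = 231,642 L.
(a) Alkalinity to add: (86 − 59) = 27 mg/L as CaCO₃ × 231,642 L = 6254 g as CaCO₃.
(a) Equivalents: 6254 g ÷ 50 g/eq = 125.1 eq.
(a) NaHCO₃ supplies 1 eq per mole → 125.1 mol.
(a) Mass: 125.1 mol × 84 g/mol = 10,510 g.

(b) After draining 15% and refilling: 183 × 0.85 + 21 × 0.15 = 158.7 ppm.
(b) Deficit to target: 175 − 158.7 = 16.3 mg/L.
(b) As CaCO₃: 16.3 mg/L × 773,000 L = 12,600 g; ÷ 50 g/eq ÷ 2 = 126 mol Na₂CO₃.
(b) Mass: 126 × 106 = 13,360 g.

(a) 10.5 kg; (b) 13.4 kg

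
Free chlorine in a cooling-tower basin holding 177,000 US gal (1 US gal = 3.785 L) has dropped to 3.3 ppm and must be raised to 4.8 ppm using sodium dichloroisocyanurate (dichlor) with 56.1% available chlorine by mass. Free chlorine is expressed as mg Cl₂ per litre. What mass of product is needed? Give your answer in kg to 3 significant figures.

Volume: 177,000 US gal × 3.785 L/gal = 669,945 L.
Chlorine deficit: 4.8 − 3.3 = 1.5 ppm = 1.5 mg/L as Cl₂.
Cl₂ equivalent needed: 1.5 mg/L × 669,945 L = 1,005,000 mg = 1005 g.
Product at 56.1% available chlorine: 1005 / 0.561 = 1791 g.

1.79 kg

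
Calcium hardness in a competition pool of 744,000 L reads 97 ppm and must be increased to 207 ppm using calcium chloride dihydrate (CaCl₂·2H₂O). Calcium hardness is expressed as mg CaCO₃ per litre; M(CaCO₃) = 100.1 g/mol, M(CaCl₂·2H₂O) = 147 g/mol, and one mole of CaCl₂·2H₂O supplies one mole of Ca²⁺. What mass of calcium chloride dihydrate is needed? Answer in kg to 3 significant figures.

Hardness to add: (207 − 97) = 110 mg/L as CaCO₃ × 744,000 L = 81,840 g as CaCO₃.
Moles of Ca²⁺ (1 mol Ca²⁺ ≡ 1 mol CaCO₃): 81,840 / 100.1 g/mol = 817.6 mol.
Mass of CaCl₂·2H₂O: 817.6 × 147 = 120,200 g.

120 kg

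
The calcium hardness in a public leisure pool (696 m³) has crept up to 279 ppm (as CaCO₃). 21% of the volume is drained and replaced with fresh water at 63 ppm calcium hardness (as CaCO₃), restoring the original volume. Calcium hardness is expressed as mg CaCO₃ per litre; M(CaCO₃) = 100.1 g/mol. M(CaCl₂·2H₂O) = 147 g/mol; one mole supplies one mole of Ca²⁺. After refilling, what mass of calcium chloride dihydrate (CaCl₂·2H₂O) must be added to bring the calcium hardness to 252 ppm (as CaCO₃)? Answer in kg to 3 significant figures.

18.8 kg

Volume: 696 m³ = 696,000 L.
After draining 21% and refilling: 279 × 0.79 + 63 × 0.21 = 233.64 ppm.
Deficit to target: 252 − 233.64 = 18.36 mg/L.
As CaCO₃: 18.36 mg/L × 696,000 L = 12,780 g; ÷ 100.1 = 127.7 mol Ca²⁺.
Mass: 127.7 × 147 = 18,770 g.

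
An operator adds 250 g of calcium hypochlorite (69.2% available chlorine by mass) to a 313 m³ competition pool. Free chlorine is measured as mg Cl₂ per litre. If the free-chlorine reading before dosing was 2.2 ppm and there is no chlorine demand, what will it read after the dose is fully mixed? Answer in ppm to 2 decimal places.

2.75 ppm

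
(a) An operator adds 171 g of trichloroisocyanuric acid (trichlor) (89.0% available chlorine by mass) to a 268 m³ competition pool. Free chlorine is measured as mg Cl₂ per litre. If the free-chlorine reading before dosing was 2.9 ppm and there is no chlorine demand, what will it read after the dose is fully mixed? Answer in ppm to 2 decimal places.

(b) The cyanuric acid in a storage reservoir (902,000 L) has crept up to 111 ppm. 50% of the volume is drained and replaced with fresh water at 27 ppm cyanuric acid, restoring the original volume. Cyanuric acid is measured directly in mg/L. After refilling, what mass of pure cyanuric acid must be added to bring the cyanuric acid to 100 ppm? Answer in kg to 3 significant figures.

(a) 3.47 ppm; (b) 28.0 kg

(a) Volume: 268 m³ = 268,000 L.
(a) Available chlorine delivered: 171 g × 0.89 = 152.2 g as Cl₂.
(a) Concentration rise: 152.2 g / 268,000 L = 0.5679 mg/L = 0.57 ppm.
(a) Final FC: 2.9 + 0.57 = 3.47 ppm.

(b) After draining 50% and refilling: 111 × 0.50 + 27 × 0.50 = 69 ppm.
(b) Deficit to target: 100 − 69 = 31 mg/L.
(b) Mass: 31 mg/L × 902,000 L = 27,960 g cyanuric acid.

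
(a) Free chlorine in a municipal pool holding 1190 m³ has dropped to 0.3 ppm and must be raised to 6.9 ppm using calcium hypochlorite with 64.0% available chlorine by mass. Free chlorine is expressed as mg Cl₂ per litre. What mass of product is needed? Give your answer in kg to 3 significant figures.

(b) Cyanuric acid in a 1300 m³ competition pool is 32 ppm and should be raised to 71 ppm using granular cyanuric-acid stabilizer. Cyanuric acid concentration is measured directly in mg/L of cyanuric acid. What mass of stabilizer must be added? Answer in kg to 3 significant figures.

(a) Volume: 1190 m³ = 1,190,000 L.
(a) Chlorine deficit: 6.9 − 0.3 = 6.6 ppm = 6.6 mg/L as Cl₂.
(a) Cl₂ equivalent needed: 6.6 mg/L × 1,190,000 L = 7,854,000 mg = 7854 g.
(a) Product at 64.0% available chlorine: 7854 / 0.64 = 12,270 g.

(b) Volume: 1300 m³ = 1,300,000 L.
(b) CYA to add: (71 − 32) = 39 mg/L × 1,300,000 L = 50,700 g cyanuric acid.

(a) 12.3 kg; (b) 50.7 kg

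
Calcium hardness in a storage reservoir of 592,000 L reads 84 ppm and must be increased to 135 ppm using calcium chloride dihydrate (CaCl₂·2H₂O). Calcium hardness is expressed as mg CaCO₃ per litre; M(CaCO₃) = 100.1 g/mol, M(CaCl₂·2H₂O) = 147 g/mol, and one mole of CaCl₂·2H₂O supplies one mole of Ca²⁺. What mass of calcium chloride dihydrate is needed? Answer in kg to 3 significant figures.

44.3 kg

Hardness to add: (135 − 84) = 51 mg/L as CaCO₃ × 592,000 L = 30,190 g as CaCO₃.
Moles of Ca²⁺ (1 mol Ca²⁺ ≡ 1 mol CaCO₃): 30,190 / 100.1 g/mol = 301.6 mol.
Mass of CaCl₂·2H₂O: 301.6 × 147 = 44,340 g.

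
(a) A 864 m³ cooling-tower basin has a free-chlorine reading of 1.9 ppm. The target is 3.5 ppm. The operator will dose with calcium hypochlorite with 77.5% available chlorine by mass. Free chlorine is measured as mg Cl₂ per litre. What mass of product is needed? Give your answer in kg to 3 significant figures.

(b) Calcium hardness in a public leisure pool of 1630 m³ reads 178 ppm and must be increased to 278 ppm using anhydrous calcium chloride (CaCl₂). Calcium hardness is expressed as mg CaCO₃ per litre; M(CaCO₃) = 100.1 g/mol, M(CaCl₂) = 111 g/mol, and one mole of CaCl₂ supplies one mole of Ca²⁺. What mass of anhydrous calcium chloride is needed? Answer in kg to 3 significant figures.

(a) 1.78 kg; (b) 181 kg

(a) Volume: 864 m³ = 864,000 L.
(a) Chlorine deficit: 3.5 − 1.9 = 1.6 ppm = 1.6 mg/L as Cl₂.
(a) Cl₂ equivalent needed: 1.6 mg/L × 864,000 L = 1,382,000 mg = 1382 g.
(a) Product at 77.5% available chlorine: 1382 / 0.775 = 1784 g.

(b) Volume: 1630 m³ = 1,630,000 L.
(b) Hardness to add: (278 − 178) = 100 mg/L as CaCO₃ × 1,630,000 L = 163,000 g as CaCO₃.
(b) Moles of Ca²⁺ (1 mol Ca²⁺ ≡ 1 mol CaCO₃): 163,000 / 100.1 g/mol = 1628 mol.
(b) Mass of CaCl₂: 1628 × 111 = 180,700 g.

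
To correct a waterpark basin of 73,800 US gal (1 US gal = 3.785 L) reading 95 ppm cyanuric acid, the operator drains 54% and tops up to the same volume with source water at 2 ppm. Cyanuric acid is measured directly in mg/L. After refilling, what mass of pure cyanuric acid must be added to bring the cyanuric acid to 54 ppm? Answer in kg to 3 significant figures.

2.58 kg

Volume: 73,800 US gal × 3.785 L/gal = 279,333 L.
After draining 54% and refilling: 95 × 0.46 + 2 × 0.54 = 44.78 ppm.
Deficit to target: 54 − 44.78 = 9.22 mg/L.
Mass: 9.22 mg/L × 279,333 L = 2575 g cyanuric acid.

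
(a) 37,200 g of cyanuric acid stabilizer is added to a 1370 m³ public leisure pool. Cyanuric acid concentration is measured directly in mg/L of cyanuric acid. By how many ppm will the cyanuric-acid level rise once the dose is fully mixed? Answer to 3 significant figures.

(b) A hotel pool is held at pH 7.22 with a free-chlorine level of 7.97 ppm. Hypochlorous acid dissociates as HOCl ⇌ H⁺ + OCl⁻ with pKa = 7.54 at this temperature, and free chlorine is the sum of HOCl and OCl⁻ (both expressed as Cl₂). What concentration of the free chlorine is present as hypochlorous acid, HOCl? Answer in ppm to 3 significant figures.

(a) Volume: 1370 m³ = 1,370,000 L.
(a) Rise: 37,200 g / 1,370,000 L × 1000 = 27.15 mg/L.

(b) [OCl⁻]/[HOCl] = 10^(pH − pKa) = 10^(7.22 − 7.54) = 10^-0.32 = 0.4786.
(b) Fraction as HOCl = 1 / (1 + 0.4786) = 0.6763.
(b) HOCl = 0.6763 × 7.97 ppm = 5.39 ppm.

(a) 27.2 ppm; (b) 5.39 ppm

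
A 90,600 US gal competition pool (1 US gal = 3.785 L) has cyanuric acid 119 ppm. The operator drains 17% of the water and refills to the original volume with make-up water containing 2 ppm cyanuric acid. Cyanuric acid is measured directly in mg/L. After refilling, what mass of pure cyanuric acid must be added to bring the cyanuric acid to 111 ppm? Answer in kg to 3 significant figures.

4.08 kg

Volume: 90,600 US gal × 3.785 L/gal = 342,921 L.
After draining 17% and refilling: 119 × 0.83 + 2 × 0.17 = 99.11 ppm.
Deficit to target: 111 − 99.11 = 11.89 mg/L.
Mass: 11.89 mg/L × 342,921 L = 4077 g cyanuric acid.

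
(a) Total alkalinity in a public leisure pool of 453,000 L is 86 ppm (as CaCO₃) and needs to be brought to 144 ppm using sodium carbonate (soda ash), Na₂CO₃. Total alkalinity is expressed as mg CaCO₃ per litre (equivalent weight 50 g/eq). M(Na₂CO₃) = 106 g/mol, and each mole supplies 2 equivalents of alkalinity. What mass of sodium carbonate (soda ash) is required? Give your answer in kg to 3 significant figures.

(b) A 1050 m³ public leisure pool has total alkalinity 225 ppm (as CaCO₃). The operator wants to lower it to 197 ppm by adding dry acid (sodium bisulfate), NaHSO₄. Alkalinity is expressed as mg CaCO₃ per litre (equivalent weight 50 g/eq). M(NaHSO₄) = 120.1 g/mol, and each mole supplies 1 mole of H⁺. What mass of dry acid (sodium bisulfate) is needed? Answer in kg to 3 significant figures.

(a) 27.9 kg; (b) 70.6 kg

(a) Alkalinity to add: (144 − 86) = 58 mg/L as CaCO₃ × 453,000 L = 26,270 g as CaCO₃.
(a) Equivalents: 26,270 g ÷ 50 g/eq = 525.5 eq.
(a) Each mole of Na₂CO₃ supplies 2 eq, so 525.5 / 2 = 262.7 mol.
(a) Mass: 262.7 mol × 106 g/mol = 27,850 g.

(b) Volume: 1050 m³ = 1,050,000 L.
(b) Alkalinity to neutralize: (225 − 197) = 28 mg/L as CaCO₃ × 1,050,000 L = 29,400 g as CaCO₃.
(b) Equivalents of H⁺ required: 29,400 ÷ 50 g/eq = 588 eq = 588 mol NaHSO₄.
(b) Mass of NaHSO₄: 588 × 120.1 = 70,620 g.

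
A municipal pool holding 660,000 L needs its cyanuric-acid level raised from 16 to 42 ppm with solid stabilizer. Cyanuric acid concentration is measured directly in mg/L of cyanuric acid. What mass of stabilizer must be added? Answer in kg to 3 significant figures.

17.2 kg

CYA to add: (42 − 16) = 26 mg/L × 660,000 L = 17,160 g cyanuric acid.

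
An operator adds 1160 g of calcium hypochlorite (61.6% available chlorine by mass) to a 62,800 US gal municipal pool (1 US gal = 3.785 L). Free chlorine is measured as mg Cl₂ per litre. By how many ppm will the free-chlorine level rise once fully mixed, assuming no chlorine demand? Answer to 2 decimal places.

Volume: 62,800 US gal × 3.785 L/gal = 237,698 L.
Available chlorine delivered: 1160 g × 0.616 = 714.6 g as Cl₂.
Concentration rise: 714.6 g / 237,698 L = 3.006 mg/L = 3.01 ppm.

3.01 ppm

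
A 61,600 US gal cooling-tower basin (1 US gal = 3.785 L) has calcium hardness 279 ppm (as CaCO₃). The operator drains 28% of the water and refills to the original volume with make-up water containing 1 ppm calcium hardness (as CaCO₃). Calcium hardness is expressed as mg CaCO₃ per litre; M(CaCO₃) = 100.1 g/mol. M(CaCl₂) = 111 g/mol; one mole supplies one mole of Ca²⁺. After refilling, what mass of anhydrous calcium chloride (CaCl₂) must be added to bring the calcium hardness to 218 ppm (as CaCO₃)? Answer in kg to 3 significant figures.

Volume: 61,600 US gal × 3.785 L/gal = 233,156 L.
After draining 28% and refilling: 279 × 0.72 + 1 × 0.28 = 201.16 ppm.
Deficit to target: 218 − 201.16 = 16.84 mg/L.
As CaCO₃: 16.84 mg/L × 233,156 L = 3926 g; ÷ 100.1 = 39.22 mol Ca²⁺.
Mass: 39.22 × 111 = 4354 g.

4.35 kg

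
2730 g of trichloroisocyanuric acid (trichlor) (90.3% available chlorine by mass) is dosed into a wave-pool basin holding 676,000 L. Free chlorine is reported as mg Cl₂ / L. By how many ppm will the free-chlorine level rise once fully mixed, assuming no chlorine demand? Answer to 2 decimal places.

3.65 ppm

Available chlorine delivered: 2730 g × 0.903 = 2465 g as Cl₂.
Concentration rise: 2465 g / 676,000 L = 3.647 mg/L = 3.65 ppm.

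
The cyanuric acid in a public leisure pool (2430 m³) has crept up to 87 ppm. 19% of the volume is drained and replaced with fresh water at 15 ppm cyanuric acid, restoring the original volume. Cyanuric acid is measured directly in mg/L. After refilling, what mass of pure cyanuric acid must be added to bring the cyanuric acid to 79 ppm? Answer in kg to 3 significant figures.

13.8 kg

Volume: 2430 m³ = 2,430,000 L.
After draining 19% and refilling: 87 × 0.81 + 15 × 0.19 = 73.32 ppm.
Deficit to target: 79 − 73.32 = 5.68 mg/L.
Mass: 5.68 mg/L × 2,430,000 L = 13,800 g cyanuric acid.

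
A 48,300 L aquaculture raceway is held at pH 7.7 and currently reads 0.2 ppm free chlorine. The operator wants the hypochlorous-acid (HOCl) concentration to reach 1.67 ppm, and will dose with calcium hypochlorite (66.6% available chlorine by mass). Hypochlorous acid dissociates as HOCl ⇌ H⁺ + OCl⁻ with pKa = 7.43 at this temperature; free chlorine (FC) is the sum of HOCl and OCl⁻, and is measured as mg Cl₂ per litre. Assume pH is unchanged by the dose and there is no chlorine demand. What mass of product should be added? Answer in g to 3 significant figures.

[OCl⁻]/[HOCl] = 10^(pH − pKa) = 10^(7.7 − 7.43) = 1.862; fraction as HOCl = 1/(1 + 1.862) = 0.3494.
Free chlorine required for 1.67 ppm HOCl: 1.67 / 0.3494 = 4.78 ppm.
FC to add: 4.78 − 0.2 = 4.58 mg/L as Cl₂.
Cl₂ equivalent: 4.58 mg/L × 48,300 L = 221.2 g.
Product at 66.6% available Cl: 221.2 / 0.666 = 332.1 g.

332 g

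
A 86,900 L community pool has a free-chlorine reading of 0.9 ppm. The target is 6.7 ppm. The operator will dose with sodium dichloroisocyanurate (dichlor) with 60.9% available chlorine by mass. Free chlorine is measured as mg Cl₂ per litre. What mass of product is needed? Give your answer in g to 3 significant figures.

828 g

Chlorine deficit: 6.7 − 0.9 = 5.8 ppm = 5.8 mg/L as Cl₂.
Cl₂ equivalent needed: 5.8 mg/L × 86,900 L = 504,000 mg = 504 g.
Product at 60.9% available chlorine: 504 / 0.609 = 827.6 g.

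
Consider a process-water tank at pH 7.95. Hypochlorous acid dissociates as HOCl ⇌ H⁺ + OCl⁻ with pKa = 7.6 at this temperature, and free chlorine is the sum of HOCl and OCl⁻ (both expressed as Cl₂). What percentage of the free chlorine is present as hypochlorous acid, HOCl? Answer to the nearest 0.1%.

30.9%

[OCl⁻]/[HOCl] = 10^(pH − pKa) = 10^(7.95 − 7.6) = 10^0.35 = 2.239.
Fraction as HOCl = 1 / (1 + 2.239) = 0.3088.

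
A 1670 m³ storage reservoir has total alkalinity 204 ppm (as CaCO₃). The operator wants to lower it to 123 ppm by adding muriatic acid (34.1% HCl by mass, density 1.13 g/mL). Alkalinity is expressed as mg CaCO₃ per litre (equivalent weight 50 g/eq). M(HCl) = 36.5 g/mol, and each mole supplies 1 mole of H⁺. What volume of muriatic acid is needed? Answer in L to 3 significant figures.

256 L

Volume: 1670 m³ = 1,670,000 L.
Alkalinity to neutralize: (204 − 123) = 81 mg/L as CaCO₃ × 1,670,000 L = 135,300 g as CaCO₃.
Equivalents of H⁺ required: 135,300 ÷ 50 g/eq = 2705 eq = 2705 mol HCl.
Mass of HCl: 2705 × 36.5 = 98,750 g.
Mass of 34.1% solution: 98,750 / 0.341 = 289,600 g.
Volume: 289,600 g ÷ 1.13 g/mL = 256,300 mL.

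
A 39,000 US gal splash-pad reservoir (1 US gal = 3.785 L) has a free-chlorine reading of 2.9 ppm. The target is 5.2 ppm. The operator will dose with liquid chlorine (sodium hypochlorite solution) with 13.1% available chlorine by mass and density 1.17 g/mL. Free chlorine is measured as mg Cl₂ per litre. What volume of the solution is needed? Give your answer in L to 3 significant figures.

2.22 L

Volume: 39,000 US gal × 3.785 L/gal = 147,615 L.
Chlorine deficit: 5.2 − 2.9 = 2.3 ppm = 2.3 mg/L as Cl₂.
Cl₂ equivalent needed: 2.3 mg/L × 147,615 L = 339,500 mg = 339.5 g.
Product at 13.1% available chlorine: 339.5 / 0.131 = 2592 g.
Volume at density 1.17 g/mL: 2592 g ÷ 1.17 g/mL = 2215 mL.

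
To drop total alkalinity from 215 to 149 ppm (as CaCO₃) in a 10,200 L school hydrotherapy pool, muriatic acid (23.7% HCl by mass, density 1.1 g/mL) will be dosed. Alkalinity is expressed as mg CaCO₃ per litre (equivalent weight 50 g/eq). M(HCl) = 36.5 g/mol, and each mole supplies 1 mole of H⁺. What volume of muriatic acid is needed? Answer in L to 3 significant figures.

Alkalinity to neutralize: (215 − 149) = 66 mg/L as CaCO₃ × 10,200 L = 673.2 g as CaCO₃.
Equivalents of H⁺ required: 673.2 ÷ 50 g/eq = 13.46 eq = 13.46 mol HCl.
Mass of HCl: 13.46 × 36.5 = 491.4 g.
Mass of 23.7% solution: 491.4 / 0.237 = 2074 g.
Volume: 2074 g ÷ 1.1 g/mL = 1885 mL.

1.89 L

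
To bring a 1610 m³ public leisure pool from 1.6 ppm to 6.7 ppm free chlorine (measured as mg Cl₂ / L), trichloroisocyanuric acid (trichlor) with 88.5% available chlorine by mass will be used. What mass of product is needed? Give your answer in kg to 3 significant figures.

9.28 kg

Volume: 1610 m³ = 1,610,000 L.
Chlorine deficit: 6.7 − 1.6 = 5.1 ppm = 5.1 mg/L as Cl₂.
Cl₂ equivalent needed: 5.1 mg/L × 1,610,000 L = 8,211,000 mg = 8211 g.
Product at 88.5% available chlorine: 8211 / 0.885 = 9278 g.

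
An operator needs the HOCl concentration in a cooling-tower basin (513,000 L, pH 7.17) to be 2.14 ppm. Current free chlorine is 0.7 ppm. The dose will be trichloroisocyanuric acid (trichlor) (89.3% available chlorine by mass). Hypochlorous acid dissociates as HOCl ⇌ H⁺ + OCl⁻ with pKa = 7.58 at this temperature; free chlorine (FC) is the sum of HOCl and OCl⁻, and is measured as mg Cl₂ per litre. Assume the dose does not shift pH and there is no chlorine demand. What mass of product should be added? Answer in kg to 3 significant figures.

1.31 kg

[OCl⁻]/[HOCl] = 10^(pH − pKa) = 10^(7.17 − 7.58) = 0.389; fraction as HOCl = 1/(1 + 0.389) = 0.7199.
Free chlorine required for 2.14 ppm HOCl: 2.14 / 0.7199 = 2.973 ppm.
FC to add: 2.973 − 0.7 = 2.273 mg/L as Cl₂.
Cl₂ equivalent: 2.273 mg/L × 513,000 L = 1166 g.
Product at 89.3% available Cl: 1166 / 0.893 = 1306 g.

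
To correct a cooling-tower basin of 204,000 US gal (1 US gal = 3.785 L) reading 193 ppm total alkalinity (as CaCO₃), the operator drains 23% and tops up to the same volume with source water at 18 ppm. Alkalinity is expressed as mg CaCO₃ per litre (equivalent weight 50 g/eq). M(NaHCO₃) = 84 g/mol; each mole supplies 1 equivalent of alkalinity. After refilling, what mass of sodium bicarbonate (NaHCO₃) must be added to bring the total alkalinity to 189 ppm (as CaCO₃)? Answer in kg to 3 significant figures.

Volume: 204,000 US gal × 3.785 L/gal = 772,140 L.
After draining 23% and refilling: 193 × 0.77 + 18 × 0.23 = 152.75 ppm.
Deficit to target: 189 − 152.75 = 36.25 mg/L.
As CaCO₃: 36.25 mg/L × 772,140 L = 27,990 g; ÷ 50 g/eq ÷ 1 = 559.8 mol NaHCO₃.
Mass: 559.8 × 84 = 47,020 g.

47.0 kg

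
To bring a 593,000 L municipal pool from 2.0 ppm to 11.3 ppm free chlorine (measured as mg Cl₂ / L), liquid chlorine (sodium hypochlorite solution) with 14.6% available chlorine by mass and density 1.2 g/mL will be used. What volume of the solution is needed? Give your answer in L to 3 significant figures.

Chlorine deficit: 11.3 − 2.0 = 9.3 ppm = 9.3 mg/L as Cl₂.
Cl₂ equivalent needed: 9.3 mg/L × 593,000 L = 5,515,000 mg = 5515 g.
Product at 14.6% available chlorine: 5515 / 0.146 = 37,770 g.
Volume at density 1.2 g/mL: 37,770 g ÷ 1.2 g/mL = 31,480 mL.

31.5 L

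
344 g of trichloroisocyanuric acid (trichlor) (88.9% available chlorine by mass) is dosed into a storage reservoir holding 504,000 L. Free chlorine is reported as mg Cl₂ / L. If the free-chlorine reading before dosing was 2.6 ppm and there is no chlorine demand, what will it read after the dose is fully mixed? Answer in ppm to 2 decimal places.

3.21 ppm

Available chlorine delivered: 344 g × 0.889 = 305.8 g as Cl₂.
Concentration rise: 305.8 g / 504,000 L = 0.6068 mg/L = 0.61 ppm.
Final FC: 2.6 + 0.61 = 3.21 ppm.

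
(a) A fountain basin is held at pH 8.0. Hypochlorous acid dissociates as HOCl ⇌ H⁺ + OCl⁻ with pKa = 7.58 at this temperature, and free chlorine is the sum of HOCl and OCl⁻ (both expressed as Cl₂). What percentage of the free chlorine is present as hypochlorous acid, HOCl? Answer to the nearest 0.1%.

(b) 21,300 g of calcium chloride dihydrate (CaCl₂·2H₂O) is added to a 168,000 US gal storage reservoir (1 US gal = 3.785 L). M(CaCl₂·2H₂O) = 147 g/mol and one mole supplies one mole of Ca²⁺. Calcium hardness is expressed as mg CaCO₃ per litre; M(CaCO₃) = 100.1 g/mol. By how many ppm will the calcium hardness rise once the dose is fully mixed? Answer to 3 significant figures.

(a) 27.5%; (b) 22.8 ppm

(a) [OCl⁻]/[HOCl] = 10^(pH − pKa) = 10^(8.0 − 7.58) = 10^0.42 = 2.63.
(a) Fraction as HOCl = 1 / (1 + 2.63) = 0.2755.

(b) Volume: 168,000 US gal × 3.785 L/gal = 635,880 L.
(b) Moles of Ca²⁺: 21,300 g ÷ 147 g/mol = 144.9 mol.
(b) As CaCO₃: 144.9 mol × 100.1 g/mol = 14,500 g.
(b) Rise: 14,500 g / 635,880 L × 1000 = 22.81 mg/L.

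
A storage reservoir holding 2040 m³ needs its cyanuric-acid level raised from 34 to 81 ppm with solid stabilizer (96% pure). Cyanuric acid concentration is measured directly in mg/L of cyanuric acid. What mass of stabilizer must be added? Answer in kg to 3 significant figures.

Volume: 2040 m³ = 2,040,000 L.
CYA to add: (81 − 34) = 47 mg/L × 2,040,000 L = 95,880 g cyanuric acid.
At 96% purity: 95,880 / 0.96 = 99,880 g product.

99.9 kg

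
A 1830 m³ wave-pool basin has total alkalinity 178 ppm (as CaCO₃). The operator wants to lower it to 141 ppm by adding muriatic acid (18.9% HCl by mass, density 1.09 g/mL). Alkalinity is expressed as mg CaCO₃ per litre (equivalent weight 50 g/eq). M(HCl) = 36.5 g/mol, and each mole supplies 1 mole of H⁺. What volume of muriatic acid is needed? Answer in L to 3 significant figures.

240 L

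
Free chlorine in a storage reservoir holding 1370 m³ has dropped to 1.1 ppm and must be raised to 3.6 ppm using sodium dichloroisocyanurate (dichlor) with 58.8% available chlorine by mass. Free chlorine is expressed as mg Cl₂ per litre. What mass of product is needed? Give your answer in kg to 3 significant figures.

Volume: 1370 m³ = 1,370,000 L.
Chlorine deficit: 3.6 − 1.1 = 2.5 ppm = 2.5 mg/L as Cl₂.
Cl₂ equivalent needed: 2.5 mg/L × 1,370,000 L = 3,425,000 mg = 3425 g.
Product at 58.8% available chlorine: 3425 / 0.588 = 5825 g.

5.82 kg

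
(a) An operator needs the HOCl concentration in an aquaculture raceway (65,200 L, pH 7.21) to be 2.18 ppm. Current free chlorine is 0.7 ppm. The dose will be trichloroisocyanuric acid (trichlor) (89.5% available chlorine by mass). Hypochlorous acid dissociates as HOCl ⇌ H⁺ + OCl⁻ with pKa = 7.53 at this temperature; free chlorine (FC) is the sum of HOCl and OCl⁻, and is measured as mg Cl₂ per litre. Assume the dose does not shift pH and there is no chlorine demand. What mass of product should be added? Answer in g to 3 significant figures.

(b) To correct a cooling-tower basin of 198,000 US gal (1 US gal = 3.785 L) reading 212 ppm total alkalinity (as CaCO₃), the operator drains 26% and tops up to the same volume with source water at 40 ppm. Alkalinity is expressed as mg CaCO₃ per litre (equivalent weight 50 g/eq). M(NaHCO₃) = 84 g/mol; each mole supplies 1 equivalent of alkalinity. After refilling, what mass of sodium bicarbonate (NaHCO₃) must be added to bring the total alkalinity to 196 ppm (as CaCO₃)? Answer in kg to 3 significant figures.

(a) 184 g; (b) 36.2 kg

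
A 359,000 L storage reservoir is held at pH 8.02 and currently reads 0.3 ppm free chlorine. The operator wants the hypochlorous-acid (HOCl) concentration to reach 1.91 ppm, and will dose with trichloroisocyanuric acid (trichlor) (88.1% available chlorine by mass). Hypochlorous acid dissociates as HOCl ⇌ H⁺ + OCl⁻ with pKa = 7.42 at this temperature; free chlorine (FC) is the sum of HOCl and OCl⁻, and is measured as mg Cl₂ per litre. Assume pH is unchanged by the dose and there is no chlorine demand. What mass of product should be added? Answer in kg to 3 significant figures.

[OCl⁻]/[HOCl] = 10^(pH − pKa) = 10^(8.02 − 7.42) = 3.981; fraction as HOCl = 1/(1 + 3.981) = 0.2008.
Free chlorine required for 1.91 ppm HOCl: 1.91 / 0.2008 = 9.514 ppm.
FC to add: 9.514 − 0.3 = 9.214 mg/L as Cl₂.
Cl₂ equivalent: 9.214 mg/L × 359,000 L = 3308 g.
Product at 88.1% available Cl: 3308 / 0.881 = 3755 g.

3.75 kg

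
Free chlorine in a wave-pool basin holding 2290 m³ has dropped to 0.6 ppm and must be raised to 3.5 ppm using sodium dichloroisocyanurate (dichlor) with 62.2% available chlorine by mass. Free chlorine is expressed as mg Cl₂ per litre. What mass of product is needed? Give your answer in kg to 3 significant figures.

10.7 kg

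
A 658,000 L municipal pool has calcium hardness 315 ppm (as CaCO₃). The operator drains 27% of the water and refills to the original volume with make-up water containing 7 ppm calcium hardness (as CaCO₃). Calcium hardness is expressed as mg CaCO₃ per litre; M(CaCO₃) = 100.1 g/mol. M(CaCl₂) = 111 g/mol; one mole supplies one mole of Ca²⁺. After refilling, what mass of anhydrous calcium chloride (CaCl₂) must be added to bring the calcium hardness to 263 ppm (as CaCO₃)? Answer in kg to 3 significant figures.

After draining 27% and refilling: 315 × 0.73 + 7 × 0.27 = 231.84 ppm.
Deficit to target: 263 − 231.84 = 31.16 mg/L.
As CaCO₃: 31.16 mg/L × 658,000 L = 20,500 g; ÷ 100.1 = 204.8 mol Ca²⁺.
Mass: 204.8 × 111 = 22,740 g.

22.7 kg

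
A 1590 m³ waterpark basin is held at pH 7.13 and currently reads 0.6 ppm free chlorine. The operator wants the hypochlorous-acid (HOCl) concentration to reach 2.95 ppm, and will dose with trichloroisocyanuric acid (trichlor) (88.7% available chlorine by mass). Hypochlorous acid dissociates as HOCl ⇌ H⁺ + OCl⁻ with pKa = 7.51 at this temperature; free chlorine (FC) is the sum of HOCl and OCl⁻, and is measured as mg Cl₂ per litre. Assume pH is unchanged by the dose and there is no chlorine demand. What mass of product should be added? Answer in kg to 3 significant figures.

6.42 kg

Volume: 1590 m³ = 1,590,000 L.
[OCl⁻]/[HOCl] = 10^(pH − pKa) = 10^(7.13 − 7.51) = 0.4169; fraction as HOCl = 1/(1 + 0.4169) = 0.7058.
Free chlorine required for 2.95 ppm HOCl: 2.95 / 0.7058 = 4.18 ppm.
FC to add: 4.18 − 0.6 = 3.58 mg/L as Cl₂.
Cl₂ equivalent: 3.58 mg/L × 1,590,000 L = 5692 g.
Product at 88.7% available Cl: 5692 / 0.887 = 6417 g.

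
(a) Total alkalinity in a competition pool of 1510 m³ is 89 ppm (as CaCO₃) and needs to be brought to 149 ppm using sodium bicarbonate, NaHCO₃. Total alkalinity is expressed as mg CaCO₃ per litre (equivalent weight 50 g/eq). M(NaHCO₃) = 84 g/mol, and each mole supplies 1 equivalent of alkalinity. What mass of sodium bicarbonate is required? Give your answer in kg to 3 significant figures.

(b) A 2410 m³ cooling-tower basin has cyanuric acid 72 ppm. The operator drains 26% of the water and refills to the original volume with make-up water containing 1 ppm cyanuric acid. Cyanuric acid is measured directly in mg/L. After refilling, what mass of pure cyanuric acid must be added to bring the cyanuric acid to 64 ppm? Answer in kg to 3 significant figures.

(a) 152 kg; (b) 25.2 kg

(a) Volume: 1510 m³ = 1,510,000 L.
(a) Alkalinity to add: (149 − 89) = 60 mg/L as CaCO₃ × 1,510,000 L = 90,600 g as CaCO₃.
(a) Equivalents: 90,600 g ÷ 50 g/eq = 1812 eq.
(a) NaHCO₃ supplies 1 eq per mole → 1812 mol.
(a) Mass: 1812 mol × 84 g/mol = 152,200 g.

(b) Volume: 2410 m³ = 2,410,000 L.
(b) After draining 26% and refilling: 72 × 0.74 + 1 × 0.26 = 53.54 ppm.
(b) Deficit to target: 64 − 53.54 = 10.46 mg/L.
(b) Mass: 10.46 mg/L × 2,410,000 L = 25,210 g cyanuric acid.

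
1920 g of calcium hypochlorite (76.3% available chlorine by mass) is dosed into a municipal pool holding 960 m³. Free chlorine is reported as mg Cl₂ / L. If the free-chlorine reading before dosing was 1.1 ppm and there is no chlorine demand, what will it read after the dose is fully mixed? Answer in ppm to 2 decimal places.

2.63 ppm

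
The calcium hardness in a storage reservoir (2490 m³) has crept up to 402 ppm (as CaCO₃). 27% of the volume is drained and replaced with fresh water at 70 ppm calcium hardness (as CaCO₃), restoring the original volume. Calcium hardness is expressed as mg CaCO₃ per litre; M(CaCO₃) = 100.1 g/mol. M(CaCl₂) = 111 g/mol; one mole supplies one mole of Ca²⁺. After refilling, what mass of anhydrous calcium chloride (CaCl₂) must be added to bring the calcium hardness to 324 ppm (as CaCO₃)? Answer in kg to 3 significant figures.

Volume: 2490 m³ = 2,490,000 L.
After draining 27% and refilling: 402 × 0.73 + 70 × 0.27 = 312.36 ppm.
Deficit to target: 324 − 312.36 = 11.64 mg/L.
As CaCO₃: 11.64 mg/L × 2,490,000 L = 28,980 g; ÷ 100.1 = 289.5 mol Ca²⁺.
Mass: 289.5 × 111 = 32,140 g.

32.1 kg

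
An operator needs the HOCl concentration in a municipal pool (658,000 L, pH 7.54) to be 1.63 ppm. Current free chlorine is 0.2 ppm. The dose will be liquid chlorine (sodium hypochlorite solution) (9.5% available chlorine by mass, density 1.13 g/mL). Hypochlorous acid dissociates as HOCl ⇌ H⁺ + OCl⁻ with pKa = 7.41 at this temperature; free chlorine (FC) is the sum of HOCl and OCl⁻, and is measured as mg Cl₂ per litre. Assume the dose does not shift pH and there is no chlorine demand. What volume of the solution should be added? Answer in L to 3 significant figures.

[OCl⁻]/[HOCl] = 10^(pH − pKa) = 10^(7.54 − 7.41) = 1.349; fraction as HOCl = 1/(1 + 1.349) = 0.4257.
Free chlorine required for 1.63 ppm HOCl: 1.63 / 0.4257 = 3.829 ppm.
FC to add: 3.829 − 0.2 = 3.629 mg/L as Cl₂.
Cl₂ equivalent: 3.629 mg/L × 658,000 L = 2388 g.
Product at 9.5% available Cl: 2388 / 0.095 = 25,130 g.
Volume: 25,130 g ÷ 1.13 g/mL = 22,240 mL.

22.2 L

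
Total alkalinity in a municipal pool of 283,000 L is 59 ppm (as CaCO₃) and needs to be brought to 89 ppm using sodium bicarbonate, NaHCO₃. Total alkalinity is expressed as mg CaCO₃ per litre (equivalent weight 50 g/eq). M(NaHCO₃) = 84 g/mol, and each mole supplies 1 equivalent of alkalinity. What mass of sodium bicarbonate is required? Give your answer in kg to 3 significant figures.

14.3 kg

Alkalinity to add: (89 − 59) = 30 mg/L as CaCO₃ × 283,000 L = 8490 g as CaCO₃.
Equivalents: 8490 g ÷ 50 g/eq = 169.8 eq.
NaHCO₃ supplies 1 eq per mole → 169.8 mol.
Mass: 169.8 mol × 84 g/mol = 14,260 g.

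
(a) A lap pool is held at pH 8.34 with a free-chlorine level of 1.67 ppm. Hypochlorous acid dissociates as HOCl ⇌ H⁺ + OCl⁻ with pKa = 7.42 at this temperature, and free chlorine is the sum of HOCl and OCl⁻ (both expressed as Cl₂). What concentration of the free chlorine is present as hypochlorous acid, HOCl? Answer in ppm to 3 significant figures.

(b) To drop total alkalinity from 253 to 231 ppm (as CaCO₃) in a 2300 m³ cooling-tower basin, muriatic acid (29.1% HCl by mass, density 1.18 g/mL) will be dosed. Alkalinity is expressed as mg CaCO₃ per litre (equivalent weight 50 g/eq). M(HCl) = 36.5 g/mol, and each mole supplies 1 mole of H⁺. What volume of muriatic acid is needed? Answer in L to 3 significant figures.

(a) [OCl⁻]/[HOCl] = 10^(pH − pKa) = 10^(8.34 − 7.42) = 10^0.92 = 8.318.
(a) Fraction as HOCl = 1 / (1 + 8.318) = 0.1073.
(a) HOCl = 0.1073 × 1.67 ppm = 0.1792 ppm.

(b) Volume: 2300 m³ = 2,300,000 L.
(b) Alkalinity to neutralize: (253 − 231) = 22 mg/L as CaCO₃ × 2,300,000 L = 50,600 g as CaCO₃.
(b) Equivalents of H⁺ required: 50,600 ÷ 50 g/eq = 1012 eq = 1012 mol HCl.
(b) Mass of HCl: 1012 × 36.5 = 36,940 g.
(b) Mass of 29.1% solution: 36,940 / 0.291 = 126,900 g.
(b) Volume: 126,900 g ÷ 1.18 g/mL = 107,600 mL.

(a) 0.179 ppm; (b) 108 L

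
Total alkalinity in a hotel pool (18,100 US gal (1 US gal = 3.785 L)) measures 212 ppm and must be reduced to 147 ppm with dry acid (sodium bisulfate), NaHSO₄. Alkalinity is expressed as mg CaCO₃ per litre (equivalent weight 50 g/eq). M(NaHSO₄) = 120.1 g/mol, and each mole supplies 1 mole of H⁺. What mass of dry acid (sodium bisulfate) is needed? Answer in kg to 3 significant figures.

10.7 kg

Volume: 18,100 US gal × 3.785 L/gal = 68,508 L.
Alkalinity to neutralize: (212 − 147) = 65 mg/L as CaCO₃ × 68,508 L = 4453 g as CaCO₃.
Equivalents of H⁺ required: 4453 ÷ 50 g/eq = 89.06 eq = 89.06 mol NaHSO₄.
Mass of NaHSO₄: 89.06 × 120.1 = 10,700 g.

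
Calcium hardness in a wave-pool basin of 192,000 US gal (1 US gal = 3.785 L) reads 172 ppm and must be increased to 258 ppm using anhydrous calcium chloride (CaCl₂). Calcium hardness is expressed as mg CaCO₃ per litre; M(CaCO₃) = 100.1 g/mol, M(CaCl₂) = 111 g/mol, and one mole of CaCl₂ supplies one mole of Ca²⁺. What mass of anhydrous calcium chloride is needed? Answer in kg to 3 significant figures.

69.3 kg

Volume: 192,000 US gal × 3.785 L/gal = 726,720 L.
Hardness to add: (258 − 172) = 86 mg/L as CaCO₃ × 726,720 L = 62,500 g as CaCO₃.
Moles of Ca²⁺ (1 mol Ca²⁺ ≡ 1 mol CaCO₃): 62,500 / 100.1 g/mol = 624.4 mol.
Mass of CaCl₂: 624.4 × 111 = 69,300 g.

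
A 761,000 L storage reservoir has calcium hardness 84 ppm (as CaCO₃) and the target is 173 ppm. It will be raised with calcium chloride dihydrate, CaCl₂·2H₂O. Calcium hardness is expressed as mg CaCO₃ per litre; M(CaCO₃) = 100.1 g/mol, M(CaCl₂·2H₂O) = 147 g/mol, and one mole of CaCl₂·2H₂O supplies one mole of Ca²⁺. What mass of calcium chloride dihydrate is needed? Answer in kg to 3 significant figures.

Hardness to add: (173 − 84) = 89 mg/L as CaCO₃ × 761,000 L = 67,730 g as CaCO₃.
Moles of Ca²⁺ (1 mol Ca²⁺ ≡ 1 mol CaCO₃): 67,730 / 100.1 g/mol = 676.6 mol.
Mass of CaCl₂·2H₂O: 676.6 × 147 = 99,460 g.

99.5 kg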